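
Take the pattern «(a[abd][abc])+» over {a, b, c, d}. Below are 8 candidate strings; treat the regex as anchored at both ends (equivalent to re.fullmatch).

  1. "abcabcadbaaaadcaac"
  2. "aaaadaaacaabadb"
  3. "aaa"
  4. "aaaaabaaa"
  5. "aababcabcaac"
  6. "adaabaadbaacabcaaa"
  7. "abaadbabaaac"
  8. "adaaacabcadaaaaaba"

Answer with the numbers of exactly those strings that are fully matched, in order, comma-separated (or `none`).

1, 2, 3, 4, 5, 6, 7, 8

1 → match
2 → match
3. "aaa" → match
4. "aaaaabaaa" → match
5. "aababcabcaac" → match
6 → match
7. "abaadbabaaac" → match
8 → match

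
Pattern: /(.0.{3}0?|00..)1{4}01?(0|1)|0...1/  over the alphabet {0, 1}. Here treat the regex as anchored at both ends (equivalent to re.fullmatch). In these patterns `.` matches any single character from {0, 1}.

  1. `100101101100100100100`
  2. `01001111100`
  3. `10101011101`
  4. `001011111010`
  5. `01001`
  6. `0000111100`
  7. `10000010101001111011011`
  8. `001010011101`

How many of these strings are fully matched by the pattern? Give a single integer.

3

1 → no match
2 → no match
3 → no match
4 → match
5 → match
6 → match
7 → no match
8 → no match
Total matched: 3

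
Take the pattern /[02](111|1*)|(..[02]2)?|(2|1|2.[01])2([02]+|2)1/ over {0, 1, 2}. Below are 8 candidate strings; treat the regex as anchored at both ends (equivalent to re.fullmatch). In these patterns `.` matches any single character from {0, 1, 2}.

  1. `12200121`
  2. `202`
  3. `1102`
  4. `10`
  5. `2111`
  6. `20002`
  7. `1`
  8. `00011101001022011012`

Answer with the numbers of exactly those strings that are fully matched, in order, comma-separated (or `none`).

3, 5

1 → no match
2 → no match
3 → match
4 → no match
5 → match
6 → no match
7 → no match
8 → no match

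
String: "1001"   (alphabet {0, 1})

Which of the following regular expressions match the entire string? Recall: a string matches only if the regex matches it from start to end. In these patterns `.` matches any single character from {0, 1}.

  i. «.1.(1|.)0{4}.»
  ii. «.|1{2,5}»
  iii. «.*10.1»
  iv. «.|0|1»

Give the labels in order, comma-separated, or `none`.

i → no match
ii → no match
iii → match
iv → no match

iii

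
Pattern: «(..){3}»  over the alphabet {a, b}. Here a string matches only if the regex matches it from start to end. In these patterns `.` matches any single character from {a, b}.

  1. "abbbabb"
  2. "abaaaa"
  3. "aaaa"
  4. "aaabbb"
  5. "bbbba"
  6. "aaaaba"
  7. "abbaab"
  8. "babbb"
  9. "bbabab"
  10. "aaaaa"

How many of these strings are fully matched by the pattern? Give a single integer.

1 → no match
2 → match
3 → no match
4 → match
5 → no match
6 → match
7 → match
8 → no match
9 → match
10 → no match
Total matched: 5

5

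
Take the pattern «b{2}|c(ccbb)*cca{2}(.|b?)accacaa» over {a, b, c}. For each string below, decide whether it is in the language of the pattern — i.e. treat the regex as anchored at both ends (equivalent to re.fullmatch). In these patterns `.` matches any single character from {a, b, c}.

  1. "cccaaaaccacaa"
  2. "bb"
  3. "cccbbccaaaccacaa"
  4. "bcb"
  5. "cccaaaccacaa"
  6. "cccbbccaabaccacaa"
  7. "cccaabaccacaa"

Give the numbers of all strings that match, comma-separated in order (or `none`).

1, 2, 3, 5, 6, 7

1 → match
2 → match
3 → match
4 → no match
5 → match
6 → match
7 → match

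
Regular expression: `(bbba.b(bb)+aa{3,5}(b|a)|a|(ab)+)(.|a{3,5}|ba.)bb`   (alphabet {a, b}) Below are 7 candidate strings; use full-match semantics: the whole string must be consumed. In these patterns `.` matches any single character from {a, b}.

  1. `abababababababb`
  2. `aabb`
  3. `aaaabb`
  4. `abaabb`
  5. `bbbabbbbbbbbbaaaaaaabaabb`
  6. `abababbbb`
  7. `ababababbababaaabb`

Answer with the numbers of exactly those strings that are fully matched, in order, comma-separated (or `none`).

1 → match
2 → match
3 → match
4 → match
5 → no match
6 → match
7 → no match

1, 2, 3, 4, 6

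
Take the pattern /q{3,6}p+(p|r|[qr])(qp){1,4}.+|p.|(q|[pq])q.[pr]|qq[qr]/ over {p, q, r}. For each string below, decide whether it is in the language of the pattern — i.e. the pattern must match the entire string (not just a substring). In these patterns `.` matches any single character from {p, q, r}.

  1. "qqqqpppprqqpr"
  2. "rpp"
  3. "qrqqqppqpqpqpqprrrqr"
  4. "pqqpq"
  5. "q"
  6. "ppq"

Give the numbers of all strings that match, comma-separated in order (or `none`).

1 → no match
2 → no match
3 → no match
4 → no match
5 → no match
6 → no match

none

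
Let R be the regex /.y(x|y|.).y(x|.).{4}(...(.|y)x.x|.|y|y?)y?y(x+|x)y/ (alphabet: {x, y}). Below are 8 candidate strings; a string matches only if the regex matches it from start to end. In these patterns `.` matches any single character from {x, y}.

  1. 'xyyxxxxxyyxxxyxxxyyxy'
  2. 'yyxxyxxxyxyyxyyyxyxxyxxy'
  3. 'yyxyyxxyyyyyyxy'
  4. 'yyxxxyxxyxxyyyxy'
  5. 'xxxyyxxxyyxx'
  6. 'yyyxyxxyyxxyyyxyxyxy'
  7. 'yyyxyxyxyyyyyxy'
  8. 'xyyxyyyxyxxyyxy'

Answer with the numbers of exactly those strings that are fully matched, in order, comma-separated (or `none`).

3, 6, 7, 8

1 → no match
2 → no match
3 → match
4 → no match
5. 'xxxyyxxxyyxx' → no match — must end with 'xy'
6 → match
7 → match
8 → match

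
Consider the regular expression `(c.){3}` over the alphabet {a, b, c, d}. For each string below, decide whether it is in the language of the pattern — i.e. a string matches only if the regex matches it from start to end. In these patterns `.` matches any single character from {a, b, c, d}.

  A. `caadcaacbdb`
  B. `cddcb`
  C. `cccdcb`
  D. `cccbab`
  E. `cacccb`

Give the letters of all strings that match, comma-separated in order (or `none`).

C, E

A → no match
B → no match
C → match
D → no match
E → match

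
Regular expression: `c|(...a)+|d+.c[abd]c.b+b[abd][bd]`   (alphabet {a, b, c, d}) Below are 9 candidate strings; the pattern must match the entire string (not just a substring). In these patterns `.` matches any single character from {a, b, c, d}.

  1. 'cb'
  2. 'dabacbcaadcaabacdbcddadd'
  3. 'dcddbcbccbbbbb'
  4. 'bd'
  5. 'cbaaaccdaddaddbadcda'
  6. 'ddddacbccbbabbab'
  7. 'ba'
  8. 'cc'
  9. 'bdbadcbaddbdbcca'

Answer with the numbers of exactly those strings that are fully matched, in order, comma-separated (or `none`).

1 → no match
2 → no match
3 → no match
4 → no match
5 → no match
6 → no match
7 → no match
8 → no match
9 → no match

none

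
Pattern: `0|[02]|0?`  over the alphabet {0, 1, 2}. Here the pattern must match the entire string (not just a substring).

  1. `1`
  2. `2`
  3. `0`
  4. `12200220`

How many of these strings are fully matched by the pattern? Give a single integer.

2

1 → no match
2 → match
3 → match
4 → no match
Total matched: 2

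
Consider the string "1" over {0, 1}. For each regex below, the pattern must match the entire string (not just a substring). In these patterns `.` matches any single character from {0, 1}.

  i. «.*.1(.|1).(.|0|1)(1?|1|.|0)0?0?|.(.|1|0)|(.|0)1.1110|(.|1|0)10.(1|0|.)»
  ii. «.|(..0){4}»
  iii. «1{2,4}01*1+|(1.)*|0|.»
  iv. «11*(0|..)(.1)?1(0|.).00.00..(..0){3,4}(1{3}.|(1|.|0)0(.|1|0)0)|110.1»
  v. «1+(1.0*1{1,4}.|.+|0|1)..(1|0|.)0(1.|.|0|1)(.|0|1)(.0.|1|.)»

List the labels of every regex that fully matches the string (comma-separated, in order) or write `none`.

ii, iii

i → no match
ii → match
iii → match
iv → no match
v → no match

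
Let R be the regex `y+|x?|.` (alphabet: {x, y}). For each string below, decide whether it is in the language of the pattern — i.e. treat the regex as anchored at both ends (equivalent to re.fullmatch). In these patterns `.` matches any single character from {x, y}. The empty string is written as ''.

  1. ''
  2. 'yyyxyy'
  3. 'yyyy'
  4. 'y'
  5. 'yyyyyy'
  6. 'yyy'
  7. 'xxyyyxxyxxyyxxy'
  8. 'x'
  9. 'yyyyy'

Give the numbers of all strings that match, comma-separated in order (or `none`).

1, 3, 4, 5, 6, 8, 9

1 → match
2 → no match
3 → match
4 → match
5 → match
6 → match
7 → no match
8 → match
9 → match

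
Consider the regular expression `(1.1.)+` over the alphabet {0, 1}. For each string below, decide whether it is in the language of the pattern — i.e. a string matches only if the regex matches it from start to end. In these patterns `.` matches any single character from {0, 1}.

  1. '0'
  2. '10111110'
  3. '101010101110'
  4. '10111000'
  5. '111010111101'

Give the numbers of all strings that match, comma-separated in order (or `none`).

2, 3

1 → no match — must start with '1'
2 → match
3 → match
4 → no match
5 → no match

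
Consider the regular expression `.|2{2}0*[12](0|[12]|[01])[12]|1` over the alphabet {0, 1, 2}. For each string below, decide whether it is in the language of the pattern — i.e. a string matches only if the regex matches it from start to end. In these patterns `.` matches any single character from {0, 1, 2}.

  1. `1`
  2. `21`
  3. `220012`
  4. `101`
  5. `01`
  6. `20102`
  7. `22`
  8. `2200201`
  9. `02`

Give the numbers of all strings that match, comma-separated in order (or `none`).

1 → match
2 → no match
3 → no match
4 → no match
5 → no match
6 → no match
7 → no match
8 → match
9 → no match

1, 8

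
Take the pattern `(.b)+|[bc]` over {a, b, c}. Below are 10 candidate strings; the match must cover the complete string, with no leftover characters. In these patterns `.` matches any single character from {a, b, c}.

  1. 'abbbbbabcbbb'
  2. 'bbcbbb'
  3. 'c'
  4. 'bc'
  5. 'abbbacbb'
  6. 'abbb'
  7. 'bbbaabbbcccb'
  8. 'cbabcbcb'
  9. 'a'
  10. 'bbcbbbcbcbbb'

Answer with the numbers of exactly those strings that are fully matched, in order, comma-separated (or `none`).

1. 'abbbbbabcbbb' → match
2. 'bbcbbb' → match
3. 'c' → match
4. 'bc' → no match
5. 'abbbacbb' → no match
6. 'abbb' → match
7. 'bbbaabbbcccb' → no match
8. 'cbabcbcb' → match
9. 'a' → no match
10. 'bbcbbbcbcbbb' → match

1, 2, 3, 6, 8, 10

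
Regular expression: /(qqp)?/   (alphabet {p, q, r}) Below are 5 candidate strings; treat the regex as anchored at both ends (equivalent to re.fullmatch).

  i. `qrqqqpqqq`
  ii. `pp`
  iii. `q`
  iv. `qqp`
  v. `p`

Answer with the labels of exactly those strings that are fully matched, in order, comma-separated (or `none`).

i. `qrqqqpqqq` → no match
ii. `pp` → no match
iii. `q` → no match
iv. `qqp` → match
v. `p` → no match

iv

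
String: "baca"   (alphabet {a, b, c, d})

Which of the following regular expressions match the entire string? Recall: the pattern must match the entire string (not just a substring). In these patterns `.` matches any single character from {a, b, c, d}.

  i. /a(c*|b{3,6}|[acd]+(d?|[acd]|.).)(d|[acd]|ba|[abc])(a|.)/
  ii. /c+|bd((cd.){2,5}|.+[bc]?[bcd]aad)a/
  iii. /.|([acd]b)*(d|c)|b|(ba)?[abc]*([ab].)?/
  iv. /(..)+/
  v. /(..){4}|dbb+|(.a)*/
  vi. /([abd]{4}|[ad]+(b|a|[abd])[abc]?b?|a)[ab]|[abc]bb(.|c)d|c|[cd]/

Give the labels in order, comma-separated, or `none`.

i → no match — must start with "a"
ii → no match
iii → match
iv → match
v → match
vi → no match

iii, iv, v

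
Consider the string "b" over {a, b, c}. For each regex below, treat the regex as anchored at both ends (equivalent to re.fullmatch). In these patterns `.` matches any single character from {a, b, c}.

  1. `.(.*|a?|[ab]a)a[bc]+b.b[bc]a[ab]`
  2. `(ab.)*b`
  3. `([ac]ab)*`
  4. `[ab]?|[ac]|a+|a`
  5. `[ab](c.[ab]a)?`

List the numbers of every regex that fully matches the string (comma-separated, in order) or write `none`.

2, 4, 5

1 → no match
2 → match
3 → no match
4 → match
5 → match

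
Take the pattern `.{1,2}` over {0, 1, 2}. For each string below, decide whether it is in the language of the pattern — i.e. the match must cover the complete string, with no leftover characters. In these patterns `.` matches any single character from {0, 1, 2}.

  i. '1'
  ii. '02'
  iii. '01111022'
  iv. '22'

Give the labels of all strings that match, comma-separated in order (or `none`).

i → match
ii → match
iii → no match
iv → match

i, ii, iv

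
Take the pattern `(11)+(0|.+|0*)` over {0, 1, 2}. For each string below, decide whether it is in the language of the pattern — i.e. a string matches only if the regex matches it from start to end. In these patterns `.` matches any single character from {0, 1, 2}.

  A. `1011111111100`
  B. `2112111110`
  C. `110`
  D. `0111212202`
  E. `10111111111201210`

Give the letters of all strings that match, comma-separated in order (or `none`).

A → no match — must start with `11`
B → no match — must start with `11`
C → match
D → no match — must start with `11`
E → no match — must start with `11`

C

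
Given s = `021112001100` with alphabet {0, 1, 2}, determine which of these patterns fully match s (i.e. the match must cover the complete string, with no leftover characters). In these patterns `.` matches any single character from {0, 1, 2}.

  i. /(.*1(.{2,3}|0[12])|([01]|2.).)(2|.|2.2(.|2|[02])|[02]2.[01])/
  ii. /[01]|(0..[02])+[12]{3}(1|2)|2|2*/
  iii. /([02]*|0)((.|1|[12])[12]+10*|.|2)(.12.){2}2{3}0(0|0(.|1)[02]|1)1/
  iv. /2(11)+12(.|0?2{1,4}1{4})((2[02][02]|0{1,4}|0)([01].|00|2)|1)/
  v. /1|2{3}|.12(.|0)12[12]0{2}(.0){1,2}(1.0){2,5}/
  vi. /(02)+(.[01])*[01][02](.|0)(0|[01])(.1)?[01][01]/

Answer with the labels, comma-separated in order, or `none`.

i, vi

i → match
ii → no match
iii → no match — must end with `1`
iv → no match — must start with `211`
v → no match
vi → match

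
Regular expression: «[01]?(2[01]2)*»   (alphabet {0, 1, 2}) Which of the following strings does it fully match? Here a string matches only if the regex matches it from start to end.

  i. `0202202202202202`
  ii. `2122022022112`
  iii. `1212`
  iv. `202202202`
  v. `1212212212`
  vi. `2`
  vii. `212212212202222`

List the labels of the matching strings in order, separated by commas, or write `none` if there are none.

i → match
ii → no match
iii → match
iv → match
v → match
vi → no match
vii → no match

i, iii, iv, v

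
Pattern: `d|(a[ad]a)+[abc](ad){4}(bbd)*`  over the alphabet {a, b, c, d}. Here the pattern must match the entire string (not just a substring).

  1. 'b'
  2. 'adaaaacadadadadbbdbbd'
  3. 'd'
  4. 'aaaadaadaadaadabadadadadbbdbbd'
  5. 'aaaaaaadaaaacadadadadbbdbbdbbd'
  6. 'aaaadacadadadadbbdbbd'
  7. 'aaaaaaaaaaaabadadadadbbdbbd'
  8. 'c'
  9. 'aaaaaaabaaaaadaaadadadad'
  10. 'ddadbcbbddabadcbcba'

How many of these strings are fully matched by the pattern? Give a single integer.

6

1 → no match
2 → match
3 → match
4 → match
5 → match
6 → match
7 → match
8 → no match
9 → no match
10 → no match
Total matched: 6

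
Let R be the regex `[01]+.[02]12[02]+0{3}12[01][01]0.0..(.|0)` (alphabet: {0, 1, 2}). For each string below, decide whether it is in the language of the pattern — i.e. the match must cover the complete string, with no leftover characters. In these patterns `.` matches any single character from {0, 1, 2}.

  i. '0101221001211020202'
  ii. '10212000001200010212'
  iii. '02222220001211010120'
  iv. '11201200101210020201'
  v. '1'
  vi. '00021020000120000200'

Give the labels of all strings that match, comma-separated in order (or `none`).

i → no match
ii → match
iii → no match
iv → no match
v → no match
vi → no match

ii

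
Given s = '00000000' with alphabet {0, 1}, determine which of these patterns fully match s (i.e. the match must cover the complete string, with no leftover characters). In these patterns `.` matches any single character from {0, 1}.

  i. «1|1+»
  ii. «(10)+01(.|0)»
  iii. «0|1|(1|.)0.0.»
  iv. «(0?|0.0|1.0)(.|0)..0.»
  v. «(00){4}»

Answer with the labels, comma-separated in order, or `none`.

iv, v

i → no match — must start with '1'
ii → no match — must start with '10'
iii → no match
iv → match
v → match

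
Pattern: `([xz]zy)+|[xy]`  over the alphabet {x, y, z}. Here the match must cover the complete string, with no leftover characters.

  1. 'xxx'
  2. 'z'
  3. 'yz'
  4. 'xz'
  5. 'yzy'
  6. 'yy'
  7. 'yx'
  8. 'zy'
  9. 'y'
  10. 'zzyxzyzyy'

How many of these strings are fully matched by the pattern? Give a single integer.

1

1 → no match
2 → no match
3 → no match
4 → no match
5 → no match
6 → no match
7 → no match
8 → no match
9 → match
10 → no match
Total matched: 1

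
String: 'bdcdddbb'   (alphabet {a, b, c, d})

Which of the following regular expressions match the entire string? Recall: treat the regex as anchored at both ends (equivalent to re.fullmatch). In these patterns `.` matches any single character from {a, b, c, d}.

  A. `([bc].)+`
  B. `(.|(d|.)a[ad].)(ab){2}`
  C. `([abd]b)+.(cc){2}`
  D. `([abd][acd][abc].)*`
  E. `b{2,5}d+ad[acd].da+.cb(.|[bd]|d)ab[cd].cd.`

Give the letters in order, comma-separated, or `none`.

A → no match
B → no match — must end with 'ab'
C → no match — must end with 'cc'
D → match
E → no match

D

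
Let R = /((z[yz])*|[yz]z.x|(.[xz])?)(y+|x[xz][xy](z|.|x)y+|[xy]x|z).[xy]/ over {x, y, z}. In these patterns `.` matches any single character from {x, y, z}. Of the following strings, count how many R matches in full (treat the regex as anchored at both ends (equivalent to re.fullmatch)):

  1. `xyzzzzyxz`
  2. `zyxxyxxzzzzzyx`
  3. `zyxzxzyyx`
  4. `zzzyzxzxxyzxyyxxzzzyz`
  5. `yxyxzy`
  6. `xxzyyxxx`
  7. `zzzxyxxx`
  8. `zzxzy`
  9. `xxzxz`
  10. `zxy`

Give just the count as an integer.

1 → no match
2 → no match
3 → match
4 → no match
5 → match
6 → no match
7 → match
8 → no match
9 → no match
10 → match
Total matched: 4

4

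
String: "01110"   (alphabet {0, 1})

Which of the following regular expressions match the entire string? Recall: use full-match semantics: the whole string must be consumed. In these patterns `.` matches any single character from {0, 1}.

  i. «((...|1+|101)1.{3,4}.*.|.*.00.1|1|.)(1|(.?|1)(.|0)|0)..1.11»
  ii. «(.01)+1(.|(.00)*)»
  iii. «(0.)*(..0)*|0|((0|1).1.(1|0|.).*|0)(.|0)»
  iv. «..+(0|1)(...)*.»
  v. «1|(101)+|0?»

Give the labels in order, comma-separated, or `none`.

iii, iv

i → no match — must end with "11"
ii → no match
iii → match
iv → match
v → no match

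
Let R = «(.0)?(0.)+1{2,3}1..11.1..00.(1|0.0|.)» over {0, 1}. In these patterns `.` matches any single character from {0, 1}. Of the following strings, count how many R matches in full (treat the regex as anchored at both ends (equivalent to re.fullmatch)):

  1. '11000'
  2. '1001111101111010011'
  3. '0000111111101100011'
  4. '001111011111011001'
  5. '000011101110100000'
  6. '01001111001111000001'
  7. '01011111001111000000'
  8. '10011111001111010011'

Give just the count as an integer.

1 → no match
2 → match
3 → match
4 → no match
5 → no match
6 → match
7 → match
8 → match
Total matched: 5

5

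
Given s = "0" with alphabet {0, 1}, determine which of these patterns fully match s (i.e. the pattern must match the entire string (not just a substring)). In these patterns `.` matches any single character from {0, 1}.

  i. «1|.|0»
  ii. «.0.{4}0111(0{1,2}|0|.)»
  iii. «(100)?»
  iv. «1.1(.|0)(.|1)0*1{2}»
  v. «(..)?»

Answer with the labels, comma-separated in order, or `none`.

i → match
ii → no match
iii → no match
iv → no match — must start with "1"
v → no match

i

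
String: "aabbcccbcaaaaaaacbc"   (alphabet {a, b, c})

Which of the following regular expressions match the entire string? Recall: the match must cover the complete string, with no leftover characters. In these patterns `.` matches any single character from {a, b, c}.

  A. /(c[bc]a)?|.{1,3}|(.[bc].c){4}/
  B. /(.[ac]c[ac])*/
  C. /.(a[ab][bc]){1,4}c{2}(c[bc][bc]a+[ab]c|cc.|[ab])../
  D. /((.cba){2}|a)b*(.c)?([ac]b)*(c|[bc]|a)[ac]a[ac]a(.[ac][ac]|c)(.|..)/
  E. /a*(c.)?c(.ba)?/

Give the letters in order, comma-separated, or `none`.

C

A → no match
B → no match
C → match
D → no match
E → no match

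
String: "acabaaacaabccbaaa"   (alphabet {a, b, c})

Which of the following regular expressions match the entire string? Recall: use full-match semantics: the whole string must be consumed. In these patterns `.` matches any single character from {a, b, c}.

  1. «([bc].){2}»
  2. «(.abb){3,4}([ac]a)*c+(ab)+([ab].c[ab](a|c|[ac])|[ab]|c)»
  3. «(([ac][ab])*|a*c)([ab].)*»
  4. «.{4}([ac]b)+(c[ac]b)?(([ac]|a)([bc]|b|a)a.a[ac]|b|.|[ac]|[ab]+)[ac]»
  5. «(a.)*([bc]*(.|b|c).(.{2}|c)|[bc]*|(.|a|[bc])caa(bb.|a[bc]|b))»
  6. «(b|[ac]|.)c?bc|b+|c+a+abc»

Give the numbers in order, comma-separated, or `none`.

1 → no match
2 → no match
3 → no match
4 → no match
5 → match
6 → no match

5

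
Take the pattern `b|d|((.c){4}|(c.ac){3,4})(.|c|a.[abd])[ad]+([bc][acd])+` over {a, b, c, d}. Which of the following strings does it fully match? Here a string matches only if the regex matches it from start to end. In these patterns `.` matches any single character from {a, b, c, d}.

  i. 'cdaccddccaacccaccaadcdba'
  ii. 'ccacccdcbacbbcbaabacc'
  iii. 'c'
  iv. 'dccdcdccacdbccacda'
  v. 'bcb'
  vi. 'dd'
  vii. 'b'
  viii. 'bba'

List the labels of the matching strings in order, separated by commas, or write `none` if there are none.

vii

i → no match
ii → no match
iii. 'c' → no match
iv → no match
v. 'bcb' → no match
vi. 'dd' → no match
vii. 'b' → match
viii. 'bba' → no match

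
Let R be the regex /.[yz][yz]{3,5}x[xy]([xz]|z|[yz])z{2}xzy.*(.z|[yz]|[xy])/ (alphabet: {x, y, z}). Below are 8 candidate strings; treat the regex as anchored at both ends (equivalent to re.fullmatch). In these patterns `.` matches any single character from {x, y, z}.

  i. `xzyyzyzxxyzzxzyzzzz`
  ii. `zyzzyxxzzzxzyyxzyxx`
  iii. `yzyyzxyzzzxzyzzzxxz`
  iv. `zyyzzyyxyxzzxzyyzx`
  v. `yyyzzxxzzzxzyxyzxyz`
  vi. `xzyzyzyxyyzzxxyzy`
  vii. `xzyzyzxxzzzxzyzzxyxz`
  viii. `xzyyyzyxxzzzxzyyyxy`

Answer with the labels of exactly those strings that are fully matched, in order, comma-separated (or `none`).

i → match
ii → match
iii → match
iv → match
v → match
vi → no match
vii → match
viii → match

i, ii, iii, iv, v, vii, viii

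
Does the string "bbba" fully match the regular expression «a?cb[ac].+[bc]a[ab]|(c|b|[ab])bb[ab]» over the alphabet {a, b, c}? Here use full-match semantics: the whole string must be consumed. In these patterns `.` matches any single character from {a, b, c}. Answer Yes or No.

Yes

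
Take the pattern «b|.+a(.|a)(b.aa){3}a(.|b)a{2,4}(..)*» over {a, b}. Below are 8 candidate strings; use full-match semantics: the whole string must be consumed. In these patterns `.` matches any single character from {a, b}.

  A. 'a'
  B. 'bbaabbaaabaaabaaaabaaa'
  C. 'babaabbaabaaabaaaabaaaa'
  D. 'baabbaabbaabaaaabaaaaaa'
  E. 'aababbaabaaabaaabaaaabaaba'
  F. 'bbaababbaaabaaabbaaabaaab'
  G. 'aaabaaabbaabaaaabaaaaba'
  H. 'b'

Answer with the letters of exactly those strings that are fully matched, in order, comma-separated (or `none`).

A → no match
B → match
C → match
D → match
E → match
F → match
G → match
H → match

B, C, D, E, F, G, H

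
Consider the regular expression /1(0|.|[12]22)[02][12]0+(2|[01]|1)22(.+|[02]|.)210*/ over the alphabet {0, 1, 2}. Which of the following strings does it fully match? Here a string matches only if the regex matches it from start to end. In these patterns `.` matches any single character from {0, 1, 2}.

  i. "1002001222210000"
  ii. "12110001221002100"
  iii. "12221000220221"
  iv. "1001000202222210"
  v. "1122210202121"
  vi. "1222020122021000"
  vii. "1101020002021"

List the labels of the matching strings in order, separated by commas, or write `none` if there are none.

i, vi

i → match
ii → no match
iii → no match
iv → no match
v → no match
vi → match
vii → no match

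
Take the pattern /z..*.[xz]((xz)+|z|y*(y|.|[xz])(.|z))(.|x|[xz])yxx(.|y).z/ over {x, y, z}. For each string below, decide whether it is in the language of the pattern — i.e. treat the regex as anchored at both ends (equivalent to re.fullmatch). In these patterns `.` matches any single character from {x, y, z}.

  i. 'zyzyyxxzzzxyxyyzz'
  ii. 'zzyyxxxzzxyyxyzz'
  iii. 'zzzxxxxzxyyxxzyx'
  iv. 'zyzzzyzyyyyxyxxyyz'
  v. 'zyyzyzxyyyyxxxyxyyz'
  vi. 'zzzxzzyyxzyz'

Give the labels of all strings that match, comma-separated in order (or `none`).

iv

i → no match
ii → no match
iii → no match — must end with 'z'
iv → match
v → no match
vi → no match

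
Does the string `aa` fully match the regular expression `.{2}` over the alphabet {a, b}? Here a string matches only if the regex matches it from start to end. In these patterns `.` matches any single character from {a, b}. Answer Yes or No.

Yes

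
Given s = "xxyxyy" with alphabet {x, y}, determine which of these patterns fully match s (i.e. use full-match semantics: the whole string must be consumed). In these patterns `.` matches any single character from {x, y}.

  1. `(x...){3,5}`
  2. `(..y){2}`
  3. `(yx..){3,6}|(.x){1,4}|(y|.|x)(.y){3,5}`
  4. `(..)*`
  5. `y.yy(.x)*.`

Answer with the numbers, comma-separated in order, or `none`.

2, 4

1 → no match
2 → match
3 → no match
4 → match
5 → no match — must start with "y"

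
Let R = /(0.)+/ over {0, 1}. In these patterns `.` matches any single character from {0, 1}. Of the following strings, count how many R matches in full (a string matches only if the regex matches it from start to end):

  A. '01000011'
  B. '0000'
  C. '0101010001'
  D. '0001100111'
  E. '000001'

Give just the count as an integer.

A → no match
B → match
C → match
D → no match
E → match
Total matched: 3

3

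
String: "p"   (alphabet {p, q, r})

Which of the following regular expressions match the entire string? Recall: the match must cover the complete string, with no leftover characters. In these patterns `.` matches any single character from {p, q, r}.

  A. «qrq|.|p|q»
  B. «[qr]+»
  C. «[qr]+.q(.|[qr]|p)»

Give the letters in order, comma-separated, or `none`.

A → match
B → no match
C → no match

A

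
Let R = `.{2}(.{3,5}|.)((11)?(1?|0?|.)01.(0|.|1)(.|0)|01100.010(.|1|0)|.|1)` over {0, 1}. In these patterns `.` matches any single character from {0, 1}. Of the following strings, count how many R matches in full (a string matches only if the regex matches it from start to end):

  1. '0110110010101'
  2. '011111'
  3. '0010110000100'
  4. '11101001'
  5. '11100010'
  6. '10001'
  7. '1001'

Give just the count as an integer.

1 → match
2 → match
3 → match
4 → match
5 → match
6 → no match
7 → match
Total matched: 6

6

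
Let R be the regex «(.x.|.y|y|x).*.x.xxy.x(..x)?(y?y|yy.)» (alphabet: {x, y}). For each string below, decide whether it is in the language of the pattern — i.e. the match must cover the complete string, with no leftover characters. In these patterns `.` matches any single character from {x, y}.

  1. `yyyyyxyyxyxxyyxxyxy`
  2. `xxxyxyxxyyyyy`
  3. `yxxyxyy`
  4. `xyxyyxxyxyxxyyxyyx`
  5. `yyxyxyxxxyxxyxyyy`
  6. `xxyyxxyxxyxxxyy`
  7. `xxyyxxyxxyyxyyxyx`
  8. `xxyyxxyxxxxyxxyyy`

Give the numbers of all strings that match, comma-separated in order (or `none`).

1 → match
2 → no match
3 → no match
4 → match
5 → no match
6 → no match
7 → no match
8 → match

1, 4, 8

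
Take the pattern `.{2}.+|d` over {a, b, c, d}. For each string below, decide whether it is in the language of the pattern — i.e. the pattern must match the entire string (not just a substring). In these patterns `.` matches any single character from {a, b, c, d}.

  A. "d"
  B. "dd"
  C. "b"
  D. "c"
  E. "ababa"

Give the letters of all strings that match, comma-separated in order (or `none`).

A, E

A → match
B → no match
C → no match
D → no match
E → match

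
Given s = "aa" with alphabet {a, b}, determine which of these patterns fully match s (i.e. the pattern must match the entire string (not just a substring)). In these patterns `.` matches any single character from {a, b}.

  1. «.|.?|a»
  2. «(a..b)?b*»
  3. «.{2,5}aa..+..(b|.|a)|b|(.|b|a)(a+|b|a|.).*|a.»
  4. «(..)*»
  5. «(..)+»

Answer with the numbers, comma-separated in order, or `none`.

1 → no match
2 → no match
3 → match
4 → match
5 → match

3, 4, 5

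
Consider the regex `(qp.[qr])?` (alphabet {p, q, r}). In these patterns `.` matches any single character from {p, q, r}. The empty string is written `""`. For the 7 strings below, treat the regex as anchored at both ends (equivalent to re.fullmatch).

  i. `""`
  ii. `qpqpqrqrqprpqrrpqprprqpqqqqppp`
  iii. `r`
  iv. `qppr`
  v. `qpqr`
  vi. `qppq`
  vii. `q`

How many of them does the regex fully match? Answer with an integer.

i → match
ii → no match
iii → no match
iv → match
v → match
vi → match
vii → no match
Total matched: 4

4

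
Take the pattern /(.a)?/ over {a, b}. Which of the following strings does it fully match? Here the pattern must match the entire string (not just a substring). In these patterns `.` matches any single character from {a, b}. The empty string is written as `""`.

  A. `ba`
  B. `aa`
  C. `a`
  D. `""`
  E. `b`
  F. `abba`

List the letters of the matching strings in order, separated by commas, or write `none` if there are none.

A, B, D

A → match
B → match
C → no match
D → match
E → no match
F → no match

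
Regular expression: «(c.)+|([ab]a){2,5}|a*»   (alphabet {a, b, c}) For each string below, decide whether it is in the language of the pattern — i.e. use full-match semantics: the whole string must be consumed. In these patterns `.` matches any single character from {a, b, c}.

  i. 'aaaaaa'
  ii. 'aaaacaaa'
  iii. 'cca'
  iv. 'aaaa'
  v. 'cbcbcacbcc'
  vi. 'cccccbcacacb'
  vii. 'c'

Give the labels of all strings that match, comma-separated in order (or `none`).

i, iv, v, vi

i → match
ii → no match
iii → no match
iv → match
v → match
vi → match
vii → no match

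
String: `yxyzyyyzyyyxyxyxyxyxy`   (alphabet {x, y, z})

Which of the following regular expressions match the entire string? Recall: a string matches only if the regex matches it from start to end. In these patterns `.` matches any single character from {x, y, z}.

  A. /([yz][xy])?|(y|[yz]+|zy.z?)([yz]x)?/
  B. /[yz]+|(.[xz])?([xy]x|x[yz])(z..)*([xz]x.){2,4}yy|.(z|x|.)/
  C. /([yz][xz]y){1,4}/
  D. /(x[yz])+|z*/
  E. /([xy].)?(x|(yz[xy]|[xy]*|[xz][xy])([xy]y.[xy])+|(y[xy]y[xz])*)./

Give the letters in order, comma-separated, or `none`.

E

A → no match
B → no match
C → no match
D → no match
E → match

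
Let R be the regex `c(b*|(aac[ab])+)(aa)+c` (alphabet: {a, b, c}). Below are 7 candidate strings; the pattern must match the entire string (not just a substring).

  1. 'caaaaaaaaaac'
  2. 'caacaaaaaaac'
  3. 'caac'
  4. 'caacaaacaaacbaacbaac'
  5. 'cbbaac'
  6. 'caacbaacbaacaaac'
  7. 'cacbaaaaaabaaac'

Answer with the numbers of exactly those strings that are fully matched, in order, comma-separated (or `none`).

1, 2, 3, 4, 5, 6

1 → match
2 → match
3 → match
4 → match
5 → match
6 → match
7 → no match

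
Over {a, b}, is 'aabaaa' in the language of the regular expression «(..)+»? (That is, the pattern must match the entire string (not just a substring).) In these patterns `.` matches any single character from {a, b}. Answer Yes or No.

Yes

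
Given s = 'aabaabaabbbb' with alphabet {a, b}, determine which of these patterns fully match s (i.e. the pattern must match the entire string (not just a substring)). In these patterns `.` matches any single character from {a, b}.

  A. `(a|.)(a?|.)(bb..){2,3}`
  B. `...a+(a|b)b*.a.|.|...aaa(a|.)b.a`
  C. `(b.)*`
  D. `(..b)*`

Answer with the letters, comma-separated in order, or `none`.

D

A → no match
B → no match
C → no match
D → match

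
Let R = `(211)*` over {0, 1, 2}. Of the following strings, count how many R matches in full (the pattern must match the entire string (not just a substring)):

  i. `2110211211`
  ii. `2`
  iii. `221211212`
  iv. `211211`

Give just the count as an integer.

i → no match
ii → no match
iii → no match
iv → match
Total matched: 1

1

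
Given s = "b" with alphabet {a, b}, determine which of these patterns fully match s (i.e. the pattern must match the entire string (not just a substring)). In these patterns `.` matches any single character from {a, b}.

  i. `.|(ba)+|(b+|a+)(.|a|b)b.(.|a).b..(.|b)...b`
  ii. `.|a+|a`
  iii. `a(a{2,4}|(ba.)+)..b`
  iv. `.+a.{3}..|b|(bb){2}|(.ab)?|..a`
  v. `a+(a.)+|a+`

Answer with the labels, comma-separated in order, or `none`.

i → match
ii → match
iii → no match — must start with "a"
iv → match
v → no match — must start with "a"

i, ii, iv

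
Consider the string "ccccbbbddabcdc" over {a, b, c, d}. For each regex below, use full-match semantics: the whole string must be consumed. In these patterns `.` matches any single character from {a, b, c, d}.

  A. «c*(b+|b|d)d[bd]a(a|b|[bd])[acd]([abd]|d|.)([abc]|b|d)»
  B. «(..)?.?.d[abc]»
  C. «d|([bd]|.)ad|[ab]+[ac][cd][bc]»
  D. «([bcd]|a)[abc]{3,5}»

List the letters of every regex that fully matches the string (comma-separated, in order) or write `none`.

A → match
B → no match
C → no match
D → no match

A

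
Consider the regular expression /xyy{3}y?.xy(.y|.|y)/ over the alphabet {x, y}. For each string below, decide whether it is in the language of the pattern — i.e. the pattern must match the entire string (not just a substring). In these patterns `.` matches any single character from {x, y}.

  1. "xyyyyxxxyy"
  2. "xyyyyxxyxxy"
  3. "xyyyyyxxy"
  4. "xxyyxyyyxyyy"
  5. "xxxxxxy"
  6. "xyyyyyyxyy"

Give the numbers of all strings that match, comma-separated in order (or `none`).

6

1 → no match
2 → no match
3 → no match
4 → no match — must start with "xyy"
5 → no match — must start with "xyy"
6 → match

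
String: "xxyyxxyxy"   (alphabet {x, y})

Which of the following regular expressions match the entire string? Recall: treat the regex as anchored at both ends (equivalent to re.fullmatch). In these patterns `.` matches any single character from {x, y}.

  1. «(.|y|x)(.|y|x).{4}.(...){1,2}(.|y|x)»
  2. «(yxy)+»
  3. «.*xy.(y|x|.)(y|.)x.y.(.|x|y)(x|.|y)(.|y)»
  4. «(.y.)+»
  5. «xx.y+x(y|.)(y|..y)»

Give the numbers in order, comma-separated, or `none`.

1 → no match
2 → no match — must start with "yxy"
3 → no match
4 → no match
5 → match

5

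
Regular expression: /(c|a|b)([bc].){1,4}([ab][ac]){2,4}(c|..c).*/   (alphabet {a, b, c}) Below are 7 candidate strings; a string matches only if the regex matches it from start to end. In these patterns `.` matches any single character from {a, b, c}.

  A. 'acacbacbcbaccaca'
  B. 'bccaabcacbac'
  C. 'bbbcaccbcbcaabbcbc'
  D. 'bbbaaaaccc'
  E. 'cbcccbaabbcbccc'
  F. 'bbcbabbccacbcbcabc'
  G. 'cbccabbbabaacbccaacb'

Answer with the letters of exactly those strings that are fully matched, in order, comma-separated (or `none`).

A, B, C, D, F, G

A → match
B → match
C → match
D → match
E → no match
F → match
G → match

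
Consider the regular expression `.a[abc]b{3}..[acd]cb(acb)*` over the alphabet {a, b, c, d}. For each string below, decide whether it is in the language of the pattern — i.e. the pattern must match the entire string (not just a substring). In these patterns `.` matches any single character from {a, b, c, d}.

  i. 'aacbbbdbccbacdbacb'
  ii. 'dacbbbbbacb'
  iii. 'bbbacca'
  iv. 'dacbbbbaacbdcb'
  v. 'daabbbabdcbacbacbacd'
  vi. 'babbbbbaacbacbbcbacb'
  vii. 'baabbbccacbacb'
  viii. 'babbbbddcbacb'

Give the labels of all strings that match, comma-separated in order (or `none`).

i → no match
ii → match
iii → no match
iv → no match
v → no match
vi → no match
vii → match
viii → no match

ii, vii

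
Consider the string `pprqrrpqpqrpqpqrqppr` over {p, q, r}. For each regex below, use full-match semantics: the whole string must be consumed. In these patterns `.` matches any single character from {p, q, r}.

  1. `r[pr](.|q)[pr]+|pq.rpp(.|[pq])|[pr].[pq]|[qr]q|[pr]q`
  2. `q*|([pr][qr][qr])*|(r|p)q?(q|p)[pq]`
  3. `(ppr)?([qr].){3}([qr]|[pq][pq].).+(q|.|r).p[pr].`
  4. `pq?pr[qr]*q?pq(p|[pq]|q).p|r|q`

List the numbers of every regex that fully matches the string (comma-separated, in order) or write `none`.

1 → no match
2 → no match
3 → match
4 → no match

3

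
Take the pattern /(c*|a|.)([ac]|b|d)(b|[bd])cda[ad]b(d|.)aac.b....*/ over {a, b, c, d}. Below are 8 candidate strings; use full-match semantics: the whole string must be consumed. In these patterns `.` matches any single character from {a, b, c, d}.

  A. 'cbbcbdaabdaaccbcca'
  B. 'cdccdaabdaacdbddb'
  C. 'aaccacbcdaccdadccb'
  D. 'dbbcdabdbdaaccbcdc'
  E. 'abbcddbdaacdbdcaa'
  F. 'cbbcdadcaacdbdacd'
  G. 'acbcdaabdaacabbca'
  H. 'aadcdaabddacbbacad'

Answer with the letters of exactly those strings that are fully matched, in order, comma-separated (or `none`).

G

A → no match
B → no match
C → no match
D → no match
E → no match
F → no match
G → match
H → no match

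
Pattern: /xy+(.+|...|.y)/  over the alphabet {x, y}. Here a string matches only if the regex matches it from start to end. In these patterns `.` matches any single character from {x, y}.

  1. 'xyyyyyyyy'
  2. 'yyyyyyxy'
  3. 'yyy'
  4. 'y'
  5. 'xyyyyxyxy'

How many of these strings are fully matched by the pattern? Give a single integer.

2

1 → match
2 → no match — must start with 'xy'
3 → no match — must start with 'xy'
4 → no match — must start with 'xy'
5 → match
Total matched: 2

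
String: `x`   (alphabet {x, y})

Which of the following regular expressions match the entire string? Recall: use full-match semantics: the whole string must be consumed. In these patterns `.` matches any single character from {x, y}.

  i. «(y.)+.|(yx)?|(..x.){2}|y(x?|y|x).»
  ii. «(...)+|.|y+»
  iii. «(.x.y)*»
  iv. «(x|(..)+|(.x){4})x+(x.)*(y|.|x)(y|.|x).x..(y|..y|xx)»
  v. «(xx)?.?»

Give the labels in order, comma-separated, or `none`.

i → no match
ii → match
iii → no match
iv → no match
v → match

ii, v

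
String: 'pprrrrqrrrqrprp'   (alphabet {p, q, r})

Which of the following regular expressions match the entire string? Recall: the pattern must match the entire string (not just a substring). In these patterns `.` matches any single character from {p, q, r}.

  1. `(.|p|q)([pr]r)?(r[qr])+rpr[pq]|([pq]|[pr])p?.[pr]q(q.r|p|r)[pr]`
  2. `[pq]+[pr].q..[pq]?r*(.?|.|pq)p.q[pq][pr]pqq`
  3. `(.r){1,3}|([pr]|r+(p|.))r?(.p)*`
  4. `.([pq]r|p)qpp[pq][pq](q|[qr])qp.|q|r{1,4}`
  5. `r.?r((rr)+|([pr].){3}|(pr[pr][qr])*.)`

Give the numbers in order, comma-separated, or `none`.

1

1 → match
2 → no match — must end with 'pqq'
3 → no match
4 → no match
5 → no match — must start with 'r'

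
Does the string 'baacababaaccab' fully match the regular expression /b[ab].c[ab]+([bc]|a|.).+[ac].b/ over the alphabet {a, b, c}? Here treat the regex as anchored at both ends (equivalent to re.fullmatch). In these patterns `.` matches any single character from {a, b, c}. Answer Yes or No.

Yes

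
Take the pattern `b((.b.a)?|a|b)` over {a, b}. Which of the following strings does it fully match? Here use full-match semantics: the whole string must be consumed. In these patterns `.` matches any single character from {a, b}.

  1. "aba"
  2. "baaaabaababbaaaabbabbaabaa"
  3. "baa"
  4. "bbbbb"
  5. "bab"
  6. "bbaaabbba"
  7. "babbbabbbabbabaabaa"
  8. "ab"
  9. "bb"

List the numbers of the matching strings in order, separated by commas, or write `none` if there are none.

9

1 → no match — must start with "b"
2 → no match
3 → no match
4 → no match
5 → no match
6 → no match
7 → no match
8 → no match — must start with "b"
9 → match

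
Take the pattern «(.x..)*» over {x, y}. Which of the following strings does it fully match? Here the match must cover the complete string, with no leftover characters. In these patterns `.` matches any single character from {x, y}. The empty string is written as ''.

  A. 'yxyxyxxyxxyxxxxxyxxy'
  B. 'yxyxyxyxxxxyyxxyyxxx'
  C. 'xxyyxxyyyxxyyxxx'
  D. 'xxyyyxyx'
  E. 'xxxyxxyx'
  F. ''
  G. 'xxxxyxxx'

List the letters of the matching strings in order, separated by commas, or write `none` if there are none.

A → match
B → match
C → match
D → match
E → match
F → match
G → match

A, B, C, D, E, F, G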